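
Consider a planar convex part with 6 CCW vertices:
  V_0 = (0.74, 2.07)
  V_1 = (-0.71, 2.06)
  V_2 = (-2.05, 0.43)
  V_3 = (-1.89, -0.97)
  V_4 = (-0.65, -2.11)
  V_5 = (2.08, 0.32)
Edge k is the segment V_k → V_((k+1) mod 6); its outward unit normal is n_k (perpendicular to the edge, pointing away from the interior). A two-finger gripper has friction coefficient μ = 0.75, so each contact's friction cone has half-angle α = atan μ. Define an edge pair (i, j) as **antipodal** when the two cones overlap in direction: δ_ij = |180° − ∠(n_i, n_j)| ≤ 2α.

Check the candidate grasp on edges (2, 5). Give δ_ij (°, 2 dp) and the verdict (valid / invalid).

α = atan 0.75 = 36.87°;  2α = 73.74°
edge 2: e_2 = (+0.16, -1.40);  n_2 = (-0.9935, -0.1135)
edge 5: e_5 = (-1.34, +1.75);  n_5 = (+0.7940, +0.6080)
∠(n_2, n_5) = 149.08°
δ = |180° − 149.08°| = 30.92°
30.92° ≤ 2α = 73.74°  →  valid

δ = 30.92°, valid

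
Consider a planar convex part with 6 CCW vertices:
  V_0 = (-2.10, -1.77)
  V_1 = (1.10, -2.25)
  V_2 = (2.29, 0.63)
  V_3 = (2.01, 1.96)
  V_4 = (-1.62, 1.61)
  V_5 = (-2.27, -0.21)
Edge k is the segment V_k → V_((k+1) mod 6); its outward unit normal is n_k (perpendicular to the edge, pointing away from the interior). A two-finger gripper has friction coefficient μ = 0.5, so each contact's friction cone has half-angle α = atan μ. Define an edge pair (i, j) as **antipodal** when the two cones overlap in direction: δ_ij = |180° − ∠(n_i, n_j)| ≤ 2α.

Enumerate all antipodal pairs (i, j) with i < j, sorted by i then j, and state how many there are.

count = 5; pairs: (0,3), (1,4), (1,5), (2,4), (2,5)

α = atan 0.5 = 26.57°;  2α = 53.13°
n_0 = (-0.1483, -0.9889)
n_1 = (+0.9242, -0.3819)
n_2 = (+0.9785, +0.2060)
n_3 = (-0.0960, +0.9954)
n_4 = (-0.9417, +0.3363)
n_5 = (-0.9941, -0.1083)
  (0,1): δ = 103.92°  ·
  (0,2): δ = 69.58°  ·
  (0,3): δ = 14.04°  ✓
  (0,4): δ = 78.88°  ·
  (0,5): δ = 104.75°  ·
  (1,2): δ = 145.66°  ·
  (1,3): δ = 62.04°  ·
  (1,4): δ = 2.80°  ✓
  (1,5): δ = 28.67°  ✓
  (2,3): δ = 96.38°  ·
  (2,4): δ = 31.54°  ✓
  (2,5): δ = 5.67°  ✓
  (3,4): δ = 115.16°  ·
  (3,5): δ = 89.29°  ·
  (4,5): δ = 154.13°  ·
antipodal pairs: 5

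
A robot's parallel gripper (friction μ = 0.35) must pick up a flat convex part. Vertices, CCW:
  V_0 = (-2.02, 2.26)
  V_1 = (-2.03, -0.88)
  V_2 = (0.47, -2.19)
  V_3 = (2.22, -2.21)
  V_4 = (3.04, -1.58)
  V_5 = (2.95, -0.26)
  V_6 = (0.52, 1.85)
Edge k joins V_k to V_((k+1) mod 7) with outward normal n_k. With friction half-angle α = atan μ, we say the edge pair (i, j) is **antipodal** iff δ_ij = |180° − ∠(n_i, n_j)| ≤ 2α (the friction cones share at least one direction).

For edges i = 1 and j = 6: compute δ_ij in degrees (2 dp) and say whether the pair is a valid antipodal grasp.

α = atan 0.35 = 19.29°;  2α = 38.58°
edge 1: e_1 = (+2.50, -1.31);  n_1 = (-0.4641, -0.8858)
edge 6: e_6 = (-2.54, +0.41);  n_6 = (+0.1594, +0.9872)
∠(n_1, n_6) = 161.51°
δ = |180° − 161.51°| = 18.49°
18.49° ≤ 2α = 38.58°  →  valid

δ = 18.49°, valid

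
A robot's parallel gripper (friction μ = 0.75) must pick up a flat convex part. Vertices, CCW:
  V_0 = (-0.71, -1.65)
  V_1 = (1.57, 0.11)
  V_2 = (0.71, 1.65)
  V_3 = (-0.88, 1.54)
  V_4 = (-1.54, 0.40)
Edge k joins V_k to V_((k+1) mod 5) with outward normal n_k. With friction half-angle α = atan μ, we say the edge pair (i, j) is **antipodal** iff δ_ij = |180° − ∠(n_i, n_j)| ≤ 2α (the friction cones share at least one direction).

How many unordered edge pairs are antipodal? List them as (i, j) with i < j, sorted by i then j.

count = 5; pairs: (0,2), (0,3), (1,3), (1,4), (2,4)

α = atan 0.75 = 36.87°;  2α = 73.74°
n_0 = (+0.6111, -0.7916)
n_1 = (+0.8731, +0.4876)
n_2 = (-0.0690, +0.9976)
n_3 = (-0.8654, +0.5010)
n_4 = (-0.9269, -0.3753)
  (0,1): δ = 98.48°  ·
  (0,2): δ = 33.71°  ✓
  (0,3): δ = 22.27°  ✓
  (0,4): δ = 74.38°  ·
  (1,2): δ = 115.22°  ·
  (1,3): δ = 59.25°  ✓
  (1,4): δ = 7.14°  ✓
  (2,3): δ = 124.03°  ·
  (2,4): δ = 71.92°  ✓
  (3,4): δ = 127.89°  ·
antipodal pairs: 5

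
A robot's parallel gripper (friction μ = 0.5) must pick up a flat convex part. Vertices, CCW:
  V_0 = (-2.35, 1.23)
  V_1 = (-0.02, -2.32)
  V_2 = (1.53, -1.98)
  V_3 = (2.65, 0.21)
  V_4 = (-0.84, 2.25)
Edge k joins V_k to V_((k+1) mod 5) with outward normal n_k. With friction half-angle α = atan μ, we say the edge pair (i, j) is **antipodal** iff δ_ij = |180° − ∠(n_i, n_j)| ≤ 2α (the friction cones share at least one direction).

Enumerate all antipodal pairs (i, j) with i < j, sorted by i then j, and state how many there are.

α = atan 0.5 = 26.57°;  2α = 53.13°
n_0 = (-0.8360, -0.5487)
n_1 = (+0.2143, -0.9768)
n_2 = (+0.8903, -0.4553)
n_3 = (+0.5046, +0.8633)
n_4 = (-0.5598, +0.8287)
  (0,1): δ = 110.91°  ·
  (0,2): δ = 60.36°  ·
  (0,3): δ = 26.41°  ✓
  (0,4): δ = 90.76°  ·
  (1,2): δ = 129.46°  ·
  (1,3): δ = 42.68°  ✓
  (1,4): δ = 21.67°  ✓
  (2,3): δ = 93.22°  ·
  (2,4): δ = 28.88°  ✓
  (3,4): δ = 115.65°  ·
antipodal pairs: 4

count = 4; pairs: (0,3), (1,3), (1,4), (2,4)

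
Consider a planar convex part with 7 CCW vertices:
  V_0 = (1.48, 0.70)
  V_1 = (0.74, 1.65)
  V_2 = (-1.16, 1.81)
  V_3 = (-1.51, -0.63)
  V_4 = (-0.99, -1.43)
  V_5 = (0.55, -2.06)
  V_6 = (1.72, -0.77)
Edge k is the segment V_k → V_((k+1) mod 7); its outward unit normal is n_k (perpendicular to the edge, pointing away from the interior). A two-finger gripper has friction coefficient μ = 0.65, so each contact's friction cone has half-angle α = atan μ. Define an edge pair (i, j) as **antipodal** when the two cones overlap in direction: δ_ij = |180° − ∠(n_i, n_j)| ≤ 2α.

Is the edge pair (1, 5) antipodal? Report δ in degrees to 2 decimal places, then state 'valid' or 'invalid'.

α = atan 0.65 = 33.02°;  2α = 66.05°
edge 1: e_1 = (-1.90, +0.16);  n_1 = (+0.0839, +0.9965)
edge 5: e_5 = (+1.17, +1.29);  n_5 = (+0.7407, -0.6718)
∠(n_1, n_5) = 127.39°
δ = |180° − 127.39°| = 52.61°
52.61° ≤ 2α = 66.05°  →  valid

δ = 52.61°, valid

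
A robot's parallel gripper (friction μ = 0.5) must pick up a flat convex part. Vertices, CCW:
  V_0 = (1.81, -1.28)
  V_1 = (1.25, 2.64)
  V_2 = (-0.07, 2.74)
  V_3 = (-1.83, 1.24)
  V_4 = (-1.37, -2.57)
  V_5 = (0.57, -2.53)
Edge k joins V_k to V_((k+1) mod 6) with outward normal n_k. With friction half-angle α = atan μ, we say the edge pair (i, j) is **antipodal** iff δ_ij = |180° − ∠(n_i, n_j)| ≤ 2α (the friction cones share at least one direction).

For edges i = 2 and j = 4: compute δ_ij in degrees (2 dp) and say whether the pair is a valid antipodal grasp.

α = atan 0.5 = 26.57°;  2α = 53.13°
edge 2: e_2 = (-1.76, -1.50);  n_2 = (-0.6487, +0.7611)
edge 4: e_4 = (+1.94, +0.04);  n_4 = (+0.0206, -0.9998)
∠(n_2, n_4) = 140.74°
δ = |180° − 140.74°| = 39.26°
39.26° ≤ 2α = 53.13°  →  valid

δ = 39.26°, valid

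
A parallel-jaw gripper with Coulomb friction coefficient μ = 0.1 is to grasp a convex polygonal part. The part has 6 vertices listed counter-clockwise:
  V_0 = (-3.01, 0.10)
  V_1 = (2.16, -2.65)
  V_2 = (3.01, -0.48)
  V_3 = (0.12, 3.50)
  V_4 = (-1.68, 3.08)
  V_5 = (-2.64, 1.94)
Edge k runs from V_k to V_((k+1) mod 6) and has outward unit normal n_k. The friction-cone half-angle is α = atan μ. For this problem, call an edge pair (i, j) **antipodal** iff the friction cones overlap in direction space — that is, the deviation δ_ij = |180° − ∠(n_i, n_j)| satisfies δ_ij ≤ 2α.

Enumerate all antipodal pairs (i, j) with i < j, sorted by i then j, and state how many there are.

α = atan 0.1 = 5.71°;  2α = 11.42°
n_0 = (-0.4696, -0.8829)
n_1 = (+0.9311, -0.3647)
n_2 = (+0.8092, +0.5876)
n_3 = (-0.2272, +0.9738)
n_4 = (-0.7649, +0.6441)
n_5 = (-0.9804, +0.1971)
  (0,1): δ = 83.38°  ·
  (0,2): δ = 26.01°  ·
  (0,3): δ = 41.14°  ·
  (0,4): δ = 77.91°  ·
  (0,5): δ = 106.64°  ·
  (1,2): δ = 122.62°  ·
  (1,3): δ = 55.48°  ·
  (1,4): δ = 18.71°  ·
  (1,5): δ = 10.02°  ✓
  (2,3): δ = 112.85°  ·
  (2,4): δ = 76.09°  ·
  (2,5): δ = 47.35°  ·
  (3,4): δ = 143.23°  ·
  (3,5): δ = 114.50°  ·
  (4,5): δ = 151.27°  ·
antipodal pairs: 1

count = 1; pairs: (1,5)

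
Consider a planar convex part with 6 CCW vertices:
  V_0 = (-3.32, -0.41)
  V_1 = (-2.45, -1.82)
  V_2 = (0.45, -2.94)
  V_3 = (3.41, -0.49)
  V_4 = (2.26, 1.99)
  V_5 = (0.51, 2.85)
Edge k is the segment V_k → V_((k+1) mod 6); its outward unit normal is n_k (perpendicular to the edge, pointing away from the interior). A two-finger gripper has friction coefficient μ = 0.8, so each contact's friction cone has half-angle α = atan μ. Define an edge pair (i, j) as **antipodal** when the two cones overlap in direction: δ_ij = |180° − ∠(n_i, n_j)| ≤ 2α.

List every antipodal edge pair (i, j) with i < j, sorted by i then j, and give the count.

α = atan 0.8 = 38.66°;  2α = 77.32°
n_0 = (-0.8510, -0.5251)
n_1 = (-0.3603, -0.9328)
n_2 = (+0.6376, -0.7704)
n_3 = (+0.9072, +0.4207)
n_4 = (+0.4410, +0.8975)
n_5 = (-0.6482, +0.7615)
  (0,1): δ = 142.79°  ·
  (0,2): δ = 82.06°  ·
  (0,3): δ = 6.80°  ✓
  (0,4): δ = 32.15°  ✓
  (0,5): δ = 98.73°  ·
  (1,2): δ = 119.27°  ·
  (1,3): δ = 44.01°  ✓
  (1,4): δ = 5.05°  ✓
  (1,5): δ = 61.52°  ✓
  (2,3): δ = 104.74°  ·
  (2,4): δ = 65.79°  ✓
  (2,5): δ = 0.79°  ✓
  (3,4): δ = 141.05°  ·
  (3,5): δ = 74.47°  ✓
  (4,5): δ = 113.43°  ·
antipodal pairs: 8

count = 8; pairs: (0,3), (0,4), (1,3), (1,4), (1,5), (2,4), (2,5), (3,5)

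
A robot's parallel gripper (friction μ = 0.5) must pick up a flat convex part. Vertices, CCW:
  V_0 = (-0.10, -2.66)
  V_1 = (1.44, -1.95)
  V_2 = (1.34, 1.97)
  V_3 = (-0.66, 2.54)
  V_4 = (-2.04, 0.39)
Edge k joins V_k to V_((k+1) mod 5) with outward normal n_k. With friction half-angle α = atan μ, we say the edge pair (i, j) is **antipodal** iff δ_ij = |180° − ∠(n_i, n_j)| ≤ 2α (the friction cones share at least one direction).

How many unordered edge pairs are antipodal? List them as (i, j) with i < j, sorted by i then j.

α = atan 0.5 = 26.57°;  2α = 53.13°
n_0 = (+0.4187, -0.9081)
n_1 = (+0.9997, +0.0255)
n_2 = (+0.2741, +0.9617)
n_3 = (-0.8416, +0.5402)
n_4 = (-0.8438, -0.5367)
  (0,1): δ = 113.29°  ·
  (0,2): δ = 40.66°  ✓
  (0,3): δ = 32.55°  ✓
  (0,4): δ = 97.71°  ·
  (1,2): δ = 107.37°  ·
  (1,3): δ = 34.16°  ✓
  (1,4): δ = 31.00°  ✓
  (2,3): δ = 106.79°  ·
  (2,4): δ = 41.63°  ✓
  (3,4): δ = 114.85°  ·
antipodal pairs: 5

count = 5; pairs: (0,2), (0,3), (1,3), (1,4), (2,4)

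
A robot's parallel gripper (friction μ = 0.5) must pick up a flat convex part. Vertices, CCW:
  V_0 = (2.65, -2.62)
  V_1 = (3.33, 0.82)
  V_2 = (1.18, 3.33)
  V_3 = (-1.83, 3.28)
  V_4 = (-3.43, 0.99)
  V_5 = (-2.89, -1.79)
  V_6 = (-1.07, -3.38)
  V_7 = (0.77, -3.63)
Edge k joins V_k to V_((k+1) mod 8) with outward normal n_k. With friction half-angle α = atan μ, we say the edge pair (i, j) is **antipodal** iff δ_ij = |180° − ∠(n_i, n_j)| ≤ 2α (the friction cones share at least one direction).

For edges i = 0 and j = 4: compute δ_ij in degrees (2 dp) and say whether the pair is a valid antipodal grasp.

α = atan 0.5 = 26.57°;  2α = 53.13°
edge 0: e_0 = (+0.68, +3.44);  n_0 = (+0.9810, -0.1939)
edge 4: e_4 = (+0.54, -2.78);  n_4 = (-0.9817, -0.1907)
∠(n_0, n_4) = 157.83°
δ = |180° − 157.83°| = 22.17°
22.17° ≤ 2α = 53.13°  →  valid

δ = 22.17°, valid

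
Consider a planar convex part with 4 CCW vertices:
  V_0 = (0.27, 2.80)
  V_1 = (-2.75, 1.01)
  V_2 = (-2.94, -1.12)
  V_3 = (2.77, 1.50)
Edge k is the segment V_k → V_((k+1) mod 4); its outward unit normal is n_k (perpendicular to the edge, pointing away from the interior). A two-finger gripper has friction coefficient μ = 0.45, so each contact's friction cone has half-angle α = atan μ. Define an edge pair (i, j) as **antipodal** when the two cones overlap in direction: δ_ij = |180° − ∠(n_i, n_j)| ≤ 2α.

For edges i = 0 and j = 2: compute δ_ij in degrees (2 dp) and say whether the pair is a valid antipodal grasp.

α = atan 0.45 = 24.23°;  2α = 48.46°
edge 0: e_0 = (-3.02, -1.79);  n_0 = (-0.5099, +0.8602)
edge 2: e_2 = (+5.71, +2.62);  n_2 = (+0.4170, -0.9089)
∠(n_0, n_2) = 173.99°
δ = |180° − 173.99°| = 6.01°
6.01° ≤ 2α = 48.46°  →  valid

δ = 6.01°, valid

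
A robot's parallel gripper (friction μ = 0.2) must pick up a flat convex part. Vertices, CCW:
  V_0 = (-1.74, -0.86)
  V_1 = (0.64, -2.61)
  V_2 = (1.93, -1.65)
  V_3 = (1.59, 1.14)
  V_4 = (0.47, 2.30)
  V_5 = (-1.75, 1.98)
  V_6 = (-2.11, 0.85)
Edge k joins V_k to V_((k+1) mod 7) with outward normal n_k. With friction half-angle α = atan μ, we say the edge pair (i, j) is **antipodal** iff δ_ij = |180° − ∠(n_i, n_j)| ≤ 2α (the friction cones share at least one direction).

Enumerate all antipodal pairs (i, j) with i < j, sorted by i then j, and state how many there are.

count = 2; pairs: (0,3), (2,6)

α = atan 0.2 = 11.31°;  2α = 22.62°
n_0 = (-0.5924, -0.8057)
n_1 = (+0.5970, -0.8022)
n_2 = (+0.9927, +0.1210)
n_3 = (+0.7194, +0.6946)
n_4 = (-0.1427, +0.9898)
n_5 = (-0.9528, +0.3036)
n_6 = (-0.9774, -0.2115)
  (0,1): δ = 107.02°  ·
  (0,2): δ = 46.73°  ·
  (0,3): δ = 9.68°  ✓
  (0,4): δ = 44.53°  ·
  (0,5): δ = 108.66°  ·
  (0,6): δ = 138.54°  ·
  (1,2): δ = 119.71°  ·
  (1,3): δ = 82.66°  ·
  (1,4): δ = 28.45°  ·
  (1,5): δ = 35.67°  ·
  (1,6): δ = 65.55°  ·
  (2,3): δ = 142.95°  ·
  (2,4): δ = 88.75°  ·
  (2,5): δ = 24.62°  ·
  (2,6): δ = 5.26°  ✓
  (3,4): δ = 125.79°  ·
  (3,5): δ = 61.67°  ·
  (3,6): δ = 31.79°  ·
  (4,5): δ = 115.87°  ·
  (4,6): δ = 85.99°  ·
  (5,6): δ = 150.12°  ·
antipodal pairs: 2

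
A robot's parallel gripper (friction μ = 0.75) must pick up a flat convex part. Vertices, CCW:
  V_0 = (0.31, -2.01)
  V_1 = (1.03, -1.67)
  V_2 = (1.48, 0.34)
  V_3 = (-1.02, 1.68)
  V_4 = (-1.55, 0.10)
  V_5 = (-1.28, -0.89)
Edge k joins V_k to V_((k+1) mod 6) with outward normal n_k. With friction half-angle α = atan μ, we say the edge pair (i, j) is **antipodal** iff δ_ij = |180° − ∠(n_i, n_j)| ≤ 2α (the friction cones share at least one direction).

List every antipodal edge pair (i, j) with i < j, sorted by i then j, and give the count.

α = atan 0.75 = 36.87°;  2α = 73.74°
n_0 = (+0.4270, -0.9042)
n_1 = (+0.9758, -0.2185)
n_2 = (+0.4724, +0.8814)
n_3 = (-0.9481, +0.3180)
n_4 = (-0.9648, -0.2631)
n_5 = (-0.5759, -0.8175)
  (0,1): δ = 127.90°  ·
  (0,2): δ = 53.47°  ✓
  (0,3): δ = 46.18°  ✓
  (0,4): δ = 79.98°  ·
  (0,5): δ = 119.56°  ·
  (1,2): δ = 105.57°  ·
  (1,3): δ = 5.92°  ✓
  (1,4): δ = 27.87°  ✓
  (1,5): δ = 67.46°  ✓
  (2,3): δ = 80.35°  ·
  (2,4): δ = 46.55°  ✓
  (2,5): δ = 6.97°  ✓
  (3,4): δ = 146.20°  ·
  (3,5): δ = 106.62°  ·
  (4,5): δ = 140.42°  ·
antipodal pairs: 7

count = 7; pairs: (0,2), (0,3), (1,3), (1,4), (1,5), (2,4), (2,5)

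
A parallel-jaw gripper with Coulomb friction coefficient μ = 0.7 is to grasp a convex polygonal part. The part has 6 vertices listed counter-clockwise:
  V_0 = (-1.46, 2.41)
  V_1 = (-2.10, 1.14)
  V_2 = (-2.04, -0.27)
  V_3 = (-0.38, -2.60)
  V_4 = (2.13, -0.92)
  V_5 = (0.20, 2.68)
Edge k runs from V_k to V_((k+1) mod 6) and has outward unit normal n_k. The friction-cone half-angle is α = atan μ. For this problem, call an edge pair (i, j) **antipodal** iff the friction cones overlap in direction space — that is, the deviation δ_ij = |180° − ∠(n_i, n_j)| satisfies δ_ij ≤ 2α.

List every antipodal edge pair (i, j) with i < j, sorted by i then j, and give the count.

α = atan 0.7 = 34.99°;  2α = 69.98°
n_0 = (-0.8930, +0.4500)
n_1 = (-0.9991, -0.0425)
n_2 = (-0.8144, -0.5802)
n_3 = (+0.5562, -0.8310)
n_4 = (+0.8813, +0.4725)
n_5 = (-0.1605, +0.9870)
  (0,1): δ = 150.82°  ·
  (0,2): δ = 117.79°  ·
  (0,3): δ = 29.46°  ✓
  (0,4): δ = 54.94°  ✓
  (0,5): δ = 125.98°  ·
  (1,2): δ = 146.97°  ·
  (1,3): δ = 58.64°  ✓
  (1,4): δ = 25.76°  ✓
  (1,5): δ = 96.80°  ·
  (2,3): δ = 91.67°  ·
  (2,4): δ = 7.27°  ✓
  (2,5): δ = 63.77°  ✓
  (3,4): δ = 95.60°  ·
  (3,5): δ = 24.56°  ✓
  (4,5): δ = 108.96°  ·
antipodal pairs: 7

count = 7; pairs: (0,3), (0,4), (1,3), (1,4), (2,4), (2,5), (3,5)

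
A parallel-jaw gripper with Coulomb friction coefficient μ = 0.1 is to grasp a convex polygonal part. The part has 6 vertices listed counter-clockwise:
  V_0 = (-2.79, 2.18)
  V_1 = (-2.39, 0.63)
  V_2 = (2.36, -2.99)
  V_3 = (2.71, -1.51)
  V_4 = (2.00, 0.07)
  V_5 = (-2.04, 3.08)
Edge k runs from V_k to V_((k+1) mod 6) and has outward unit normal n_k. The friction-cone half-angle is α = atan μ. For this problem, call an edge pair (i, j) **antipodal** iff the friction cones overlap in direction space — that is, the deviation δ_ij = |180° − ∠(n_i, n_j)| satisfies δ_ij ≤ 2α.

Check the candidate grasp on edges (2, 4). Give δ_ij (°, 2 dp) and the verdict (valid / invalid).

δ = 113.38°, invalid

α = atan 0.1 = 5.71°;  2α = 11.42°
edge 2: e_2 = (+0.35, +1.48);  n_2 = (+0.9732, -0.2301)
edge 4: e_4 = (-4.04, +3.01);  n_4 = (+0.5975, +0.8019)
∠(n_2, n_4) = 66.62°
δ = |180° − 66.62°| = 113.38°
113.38° > 2α = 11.42°  →  invalid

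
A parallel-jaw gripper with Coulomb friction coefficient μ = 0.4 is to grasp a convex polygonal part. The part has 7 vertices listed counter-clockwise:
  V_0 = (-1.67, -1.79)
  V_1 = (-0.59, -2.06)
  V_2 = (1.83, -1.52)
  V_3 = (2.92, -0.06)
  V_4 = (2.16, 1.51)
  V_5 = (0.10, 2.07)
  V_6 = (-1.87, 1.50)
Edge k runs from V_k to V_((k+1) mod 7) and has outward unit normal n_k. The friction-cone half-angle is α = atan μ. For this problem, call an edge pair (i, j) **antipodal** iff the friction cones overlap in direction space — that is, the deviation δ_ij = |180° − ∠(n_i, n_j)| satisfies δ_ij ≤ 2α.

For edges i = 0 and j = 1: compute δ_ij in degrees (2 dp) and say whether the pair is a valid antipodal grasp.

α = atan 0.4 = 21.80°;  2α = 43.60°
edge 0: e_0 = (+1.08, -0.27);  n_0 = (-0.2425, -0.9701)
edge 1: e_1 = (+2.42, +0.54);  n_1 = (+0.2178, -0.9760)
∠(n_0, n_1) = 26.62°
δ = |180° − 26.62°| = 153.38°
153.38° > 2α = 43.60°  →  invalid

δ = 153.38°, invalid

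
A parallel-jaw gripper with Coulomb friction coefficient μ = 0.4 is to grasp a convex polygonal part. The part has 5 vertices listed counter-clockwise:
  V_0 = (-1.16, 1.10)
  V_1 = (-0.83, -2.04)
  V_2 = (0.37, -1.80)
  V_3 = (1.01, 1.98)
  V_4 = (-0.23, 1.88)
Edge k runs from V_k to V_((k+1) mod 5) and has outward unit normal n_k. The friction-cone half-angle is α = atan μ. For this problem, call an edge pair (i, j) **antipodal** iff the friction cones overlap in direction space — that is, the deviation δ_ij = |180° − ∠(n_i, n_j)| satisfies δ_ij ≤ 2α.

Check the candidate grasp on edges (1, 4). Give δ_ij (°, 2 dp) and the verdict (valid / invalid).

α = atan 0.4 = 21.80°;  2α = 43.60°
edge 1: e_1 = (+1.20, +0.24);  n_1 = (+0.1961, -0.9806)
edge 4: e_4 = (-0.93, -0.78);  n_4 = (-0.6426, +0.7662)
∠(n_1, n_4) = 151.32°
δ = |180° − 151.32°| = 28.68°
28.68° ≤ 2α = 43.60°  →  valid

δ = 28.68°, valid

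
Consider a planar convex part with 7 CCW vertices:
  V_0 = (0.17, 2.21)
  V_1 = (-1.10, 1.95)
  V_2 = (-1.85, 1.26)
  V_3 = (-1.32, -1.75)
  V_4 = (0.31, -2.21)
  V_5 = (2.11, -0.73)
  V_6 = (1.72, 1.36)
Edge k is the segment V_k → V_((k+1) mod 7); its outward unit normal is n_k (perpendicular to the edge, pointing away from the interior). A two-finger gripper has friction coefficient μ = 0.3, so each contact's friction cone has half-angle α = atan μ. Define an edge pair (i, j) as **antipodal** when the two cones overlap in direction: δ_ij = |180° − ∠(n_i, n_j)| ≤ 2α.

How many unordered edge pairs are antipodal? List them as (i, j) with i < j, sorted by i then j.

α = atan 0.3 = 16.70°;  2α = 33.40°
n_0 = (-0.2006, +0.9797)
n_1 = (-0.6771, +0.7359)
n_2 = (-0.9848, -0.1734)
n_3 = (-0.2716, -0.9624)
n_4 = (+0.6351, -0.7724)
n_5 = (+0.9830, +0.1834)
n_6 = (+0.4808, +0.8768)
  (0,1): δ = 148.96°  ·
  (0,2): δ = 91.58°  ·
  (0,3): δ = 27.33°  ✓
  (0,4): δ = 27.86°  ✓
  (0,5): δ = 89.00°  ·
  (0,6): δ = 139.69°  ·
  (1,2): δ = 122.63°  ·
  (1,3): δ = 58.37°  ·
  (1,4): δ = 3.19°  ✓
  (1,5): δ = 57.96°  ·
  (1,6): δ = 108.65°  ·
  (2,3): δ = 115.75°  ·
  (2,4): δ = 60.56°  ·
  (2,5): δ = 0.58°  ✓
  (2,6): δ = 51.27°  ·
  (3,4): δ = 124.81°  ·
  (3,5): δ = 63.67°  ·
  (3,6): δ = 12.98°  ✓
  (4,5): δ = 118.86°  ·
  (4,6): δ = 68.17°  ·
  (5,6): δ = 129.31°  ·
antipodal pairs: 5

count = 5; pairs: (0,3), (0,4), (1,4), (2,5), (3,6)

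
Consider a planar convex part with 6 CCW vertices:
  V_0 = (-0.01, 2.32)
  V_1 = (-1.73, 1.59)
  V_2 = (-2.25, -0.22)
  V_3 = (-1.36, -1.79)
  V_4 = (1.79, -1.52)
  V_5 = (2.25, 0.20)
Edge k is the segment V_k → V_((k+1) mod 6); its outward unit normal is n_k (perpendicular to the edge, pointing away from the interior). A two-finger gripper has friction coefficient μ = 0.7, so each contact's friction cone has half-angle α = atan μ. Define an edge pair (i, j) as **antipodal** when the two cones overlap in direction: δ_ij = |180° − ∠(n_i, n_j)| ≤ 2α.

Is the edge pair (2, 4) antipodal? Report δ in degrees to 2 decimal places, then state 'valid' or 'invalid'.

α = atan 0.7 = 34.99°;  2α = 69.98°
edge 2: e_2 = (+0.89, -1.57);  n_2 = (-0.8699, -0.4932)
edge 4: e_4 = (+0.46, +1.72);  n_4 = (+0.9660, -0.2584)
∠(n_2, n_4) = 135.48°
δ = |180° − 135.48°| = 44.52°
44.52° ≤ 2α = 69.98°  →  valid

δ = 44.52°, valid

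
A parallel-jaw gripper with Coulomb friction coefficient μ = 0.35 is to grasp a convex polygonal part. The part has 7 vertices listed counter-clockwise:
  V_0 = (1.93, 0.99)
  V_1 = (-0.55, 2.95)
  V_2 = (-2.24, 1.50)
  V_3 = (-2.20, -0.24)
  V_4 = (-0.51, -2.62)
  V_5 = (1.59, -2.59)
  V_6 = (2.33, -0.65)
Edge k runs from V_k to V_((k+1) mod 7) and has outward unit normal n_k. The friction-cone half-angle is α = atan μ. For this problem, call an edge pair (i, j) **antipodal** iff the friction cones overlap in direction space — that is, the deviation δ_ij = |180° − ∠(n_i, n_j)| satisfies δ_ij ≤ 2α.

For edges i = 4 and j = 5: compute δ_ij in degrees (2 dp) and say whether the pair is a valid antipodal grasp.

δ = 111.70°, invalid

α = atan 0.35 = 19.29°;  2α = 38.58°
edge 4: e_4 = (+2.10, +0.03);  n_4 = (+0.0143, -0.9999)
edge 5: e_5 = (+0.74, +1.94);  n_5 = (+0.9343, -0.3564)
∠(n_4, n_5) = 68.30°
δ = |180° − 68.30°| = 111.70°
111.70° > 2α = 38.58°  →  invalid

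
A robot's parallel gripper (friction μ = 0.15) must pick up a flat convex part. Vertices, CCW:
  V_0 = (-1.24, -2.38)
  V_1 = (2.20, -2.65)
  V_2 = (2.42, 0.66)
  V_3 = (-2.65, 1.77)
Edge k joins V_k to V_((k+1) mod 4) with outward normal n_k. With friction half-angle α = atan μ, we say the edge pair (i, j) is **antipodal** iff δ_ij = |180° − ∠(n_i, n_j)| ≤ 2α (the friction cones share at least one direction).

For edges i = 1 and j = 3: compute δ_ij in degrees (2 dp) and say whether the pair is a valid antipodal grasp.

α = atan 0.15 = 8.53°;  2α = 17.06°
edge 1: e_1 = (+0.22, +3.31);  n_1 = (+0.9978, -0.0663)
edge 3: e_3 = (+1.41, -4.15);  n_3 = (-0.9468, -0.3217)
∠(n_1, n_3) = 157.43°
δ = |180° − 157.43°| = 22.57°
22.57° > 2α = 17.06°  →  invalid

δ = 22.57°, invalid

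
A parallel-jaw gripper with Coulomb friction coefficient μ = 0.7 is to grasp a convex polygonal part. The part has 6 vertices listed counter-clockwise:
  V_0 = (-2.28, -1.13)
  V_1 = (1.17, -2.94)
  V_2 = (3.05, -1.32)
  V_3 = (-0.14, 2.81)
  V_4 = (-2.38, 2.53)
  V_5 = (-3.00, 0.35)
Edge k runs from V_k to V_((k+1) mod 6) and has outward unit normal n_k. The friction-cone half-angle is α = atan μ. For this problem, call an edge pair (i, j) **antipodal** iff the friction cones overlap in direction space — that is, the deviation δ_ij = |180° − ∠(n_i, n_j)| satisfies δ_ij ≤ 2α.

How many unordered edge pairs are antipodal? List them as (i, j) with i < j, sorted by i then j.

α = atan 0.7 = 34.99°;  2α = 69.98°
n_0 = (-0.4646, -0.8855)
n_1 = (+0.6528, -0.7575)
n_2 = (+0.7914, +0.6113)
n_3 = (-0.1240, +0.9923)
n_4 = (-0.9619, +0.2736)
n_5 = (-0.8992, -0.4375)
  (0,1): δ = 111.57°  ·
  (0,2): δ = 24.63°  ✓
  (0,3): δ = 34.81°  ✓
  (0,4): δ = 101.81°  ·
  (0,5): δ = 143.63°  ·
  (1,2): δ = 93.07°  ·
  (1,3): δ = 33.63°  ✓
  (1,4): δ = 33.37°  ✓
  (1,5): δ = 75.19°  ·
  (2,3): δ = 120.56°  ·
  (2,4): δ = 53.56°  ✓
  (2,5): δ = 11.74°  ✓
  (3,4): δ = 113.00°  ·
  (3,5): δ = 71.18°  ·
  (4,5): δ = 138.18°  ·
antipodal pairs: 6

count = 6; pairs: (0,2), (0,3), (1,3), (1,4), (2,4), (2,5)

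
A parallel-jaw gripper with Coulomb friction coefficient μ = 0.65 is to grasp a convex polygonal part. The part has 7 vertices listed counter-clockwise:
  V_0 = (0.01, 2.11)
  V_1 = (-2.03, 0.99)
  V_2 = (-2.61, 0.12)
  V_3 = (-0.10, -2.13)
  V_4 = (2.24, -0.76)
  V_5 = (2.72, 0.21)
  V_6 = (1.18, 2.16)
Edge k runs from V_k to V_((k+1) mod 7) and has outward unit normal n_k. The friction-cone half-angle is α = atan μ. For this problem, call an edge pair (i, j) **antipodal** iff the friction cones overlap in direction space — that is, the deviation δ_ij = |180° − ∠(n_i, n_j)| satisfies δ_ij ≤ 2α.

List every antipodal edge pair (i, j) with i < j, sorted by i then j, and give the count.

count = 8; pairs: (0,3), (0,4), (1,3), (1,4), (2,5), (2,6), (3,6), (4,6)

α = atan 0.65 = 33.02°;  2α = 66.05°
n_0 = (-0.4813, +0.8766)
n_1 = (-0.8321, +0.5547)
n_2 = (-0.6675, -0.7446)
n_3 = (+0.5052, -0.8630)
n_4 = (+0.8963, -0.4435)
n_5 = (+0.7848, +0.6198)
n_6 = (-0.0427, +0.9991)
  (0,1): δ = 152.46°  ·
  (0,2): δ = 70.64°  ·
  (0,3): δ = 1.58°  ✓
  (0,4): δ = 34.90°  ✓
  (0,5): δ = 99.53°  ·
  (0,6): δ = 153.68°  ·
  (1,2): δ = 98.18°  ·
  (1,3): δ = 25.96°  ✓
  (1,4): δ = 7.36°  ✓
  (1,5): δ = 71.99°  ·
  (1,6): δ = 126.14°  ·
  (2,3): δ = 107.78°  ·
  (2,4): δ = 74.45°  ·
  (2,5): δ = 9.83°  ✓
  (2,6): δ = 44.32°  ✓
  (3,4): δ = 146.68°  ·
  (3,5): δ = 82.05°  ·
  (3,6): δ = 27.90°  ✓
  (4,5): δ = 115.37°  ·
  (4,6): δ = 61.22°  ✓
  (5,6): δ = 125.85°  ·
antipodal pairs: 8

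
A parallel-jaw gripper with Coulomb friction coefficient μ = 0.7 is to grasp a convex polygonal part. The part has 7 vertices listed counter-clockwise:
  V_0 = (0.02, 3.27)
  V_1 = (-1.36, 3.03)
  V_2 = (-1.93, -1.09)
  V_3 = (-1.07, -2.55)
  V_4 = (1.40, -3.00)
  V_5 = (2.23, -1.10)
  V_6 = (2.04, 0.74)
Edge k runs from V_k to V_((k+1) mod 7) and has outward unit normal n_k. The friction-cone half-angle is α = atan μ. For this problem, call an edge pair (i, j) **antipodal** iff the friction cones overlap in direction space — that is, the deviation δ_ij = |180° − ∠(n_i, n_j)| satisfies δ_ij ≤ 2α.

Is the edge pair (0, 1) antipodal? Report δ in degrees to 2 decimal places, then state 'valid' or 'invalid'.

δ = 107.74°, invalid

α = atan 0.7 = 34.99°;  2α = 69.98°
edge 0: e_0 = (-1.38, -0.24);  n_0 = (-0.1713, +0.9852)
edge 1: e_1 = (-0.57, -4.12);  n_1 = (-0.9906, +0.1370)
∠(n_0, n_1) = 72.26°
δ = |180° − 72.26°| = 107.74°
107.74° > 2α = 69.98°  →  invalid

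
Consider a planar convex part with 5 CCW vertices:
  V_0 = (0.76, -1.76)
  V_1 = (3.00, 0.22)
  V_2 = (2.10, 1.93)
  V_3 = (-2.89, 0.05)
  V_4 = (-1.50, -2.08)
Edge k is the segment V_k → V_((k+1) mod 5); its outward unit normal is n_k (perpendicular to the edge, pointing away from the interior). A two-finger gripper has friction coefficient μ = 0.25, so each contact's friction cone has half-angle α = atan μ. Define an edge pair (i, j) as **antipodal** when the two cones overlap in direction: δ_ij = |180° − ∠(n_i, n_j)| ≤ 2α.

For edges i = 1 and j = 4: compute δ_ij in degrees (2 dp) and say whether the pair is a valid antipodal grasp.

δ = 70.30°, invalid

α = atan 0.25 = 14.04°;  2α = 28.07°
edge 1: e_1 = (-0.90, +1.71);  n_1 = (+0.8849, +0.4657)
edge 4: e_4 = (+2.26, +0.32);  n_4 = (+0.1402, -0.9901)
∠(n_1, n_4) = 109.70°
δ = |180° − 109.70°| = 70.30°
70.30° > 2α = 28.07°  →  invalid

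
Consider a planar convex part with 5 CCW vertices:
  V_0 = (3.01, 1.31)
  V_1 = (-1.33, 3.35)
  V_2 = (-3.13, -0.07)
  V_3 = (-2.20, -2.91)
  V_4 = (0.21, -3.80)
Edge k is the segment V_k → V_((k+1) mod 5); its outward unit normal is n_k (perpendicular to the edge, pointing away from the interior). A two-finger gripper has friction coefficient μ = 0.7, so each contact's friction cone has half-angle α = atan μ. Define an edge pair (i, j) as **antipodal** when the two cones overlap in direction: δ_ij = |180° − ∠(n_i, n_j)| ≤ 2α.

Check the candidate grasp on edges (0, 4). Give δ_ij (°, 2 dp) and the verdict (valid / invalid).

α = atan 0.7 = 34.99°;  2α = 69.98°
edge 0: e_0 = (-4.34, +2.04);  n_0 = (+0.4254, +0.9050)
edge 4: e_4 = (+2.80, +5.11);  n_4 = (+0.8770, -0.4805)
∠(n_0, n_4) = 93.54°
δ = |180° − 93.54°| = 86.46°
86.46° > 2α = 69.98°  →  invalid

δ = 86.46°, invalid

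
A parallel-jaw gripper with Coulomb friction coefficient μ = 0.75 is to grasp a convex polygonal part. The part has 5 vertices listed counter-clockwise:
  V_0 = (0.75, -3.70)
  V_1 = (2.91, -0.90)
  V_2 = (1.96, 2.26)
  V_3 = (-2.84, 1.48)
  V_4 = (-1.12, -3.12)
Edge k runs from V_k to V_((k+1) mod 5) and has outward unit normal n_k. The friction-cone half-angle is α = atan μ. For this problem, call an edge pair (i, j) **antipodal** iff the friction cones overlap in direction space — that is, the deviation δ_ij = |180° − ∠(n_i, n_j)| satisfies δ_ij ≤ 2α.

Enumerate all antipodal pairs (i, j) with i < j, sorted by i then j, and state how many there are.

count = 5; pairs: (0,2), (0,3), (1,3), (1,4), (2,4)

α = atan 0.75 = 36.87°;  2α = 73.74°
n_0 = (+0.7918, -0.6108)
n_1 = (+0.9577, +0.2879)
n_2 = (-0.1604, +0.9871)
n_3 = (-0.9367, -0.3502)
n_4 = (-0.2962, -0.9551)
  (0,1): δ = 125.62°  ·
  (0,2): δ = 43.12°  ✓
  (0,3): δ = 58.15°  ✓
  (0,4): δ = 110.42°  ·
  (1,2): δ = 97.50°  ·
  (1,3): δ = 3.77°  ✓
  (1,4): δ = 56.04°  ✓
  (2,3): δ = 78.73°  ·
  (2,4): δ = 26.46°  ✓
  (3,4): δ = 127.73°  ·
antipodal pairs: 5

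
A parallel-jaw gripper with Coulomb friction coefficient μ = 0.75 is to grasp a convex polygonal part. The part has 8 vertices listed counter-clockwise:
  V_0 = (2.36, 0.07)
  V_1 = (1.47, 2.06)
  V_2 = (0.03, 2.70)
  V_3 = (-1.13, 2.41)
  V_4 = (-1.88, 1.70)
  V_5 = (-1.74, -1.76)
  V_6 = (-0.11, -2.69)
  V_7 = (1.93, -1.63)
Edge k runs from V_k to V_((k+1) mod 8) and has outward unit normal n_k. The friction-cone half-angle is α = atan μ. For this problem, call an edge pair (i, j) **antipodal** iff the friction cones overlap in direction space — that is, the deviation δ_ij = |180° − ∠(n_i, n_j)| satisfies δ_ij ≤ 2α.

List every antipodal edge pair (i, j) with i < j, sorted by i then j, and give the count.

α = atan 0.75 = 36.87°;  2α = 73.74°
n_0 = (+0.9129, +0.4083)
n_1 = (+0.4061, +0.9138)
n_2 = (-0.2425, +0.9701)
n_3 = (-0.6875, +0.7262)
n_4 = (-0.9992, -0.0404)
n_5 = (-0.4956, -0.8686)
n_6 = (+0.4611, -0.8874)
n_7 = (+0.9695, -0.2452)
  (0,1): δ = 138.06°  ·
  (0,2): δ = 100.06°  ·
  (0,3): δ = 70.67°  ✓
  (0,4): δ = 21.78°  ✓
  (0,5): δ = 36.20°  ✓
  (0,6): δ = 93.36°  ·
  (0,7): δ = 141.71°  ·
  (1,2): δ = 142.00°  ·
  (1,3): δ = 112.61°  ·
  (1,4): δ = 63.72°  ✓
  (1,5): δ = 5.74°  ✓
  (1,6): δ = 51.42°  ✓
  (1,7): δ = 99.77°  ·
  (2,3): δ = 150.61°  ·
  (2,4): δ = 101.72°  ·
  (2,5): δ = 43.74°  ✓
  (2,6): δ = 13.42°  ✓
  (2,7): δ = 61.77°  ✓
  (3,4): δ = 131.11°  ·
  (3,5): δ = 73.14°  ✓
  (3,6): δ = 15.97°  ✓
  (3,7): δ = 32.37°  ✓
  (4,5): δ = 122.02°  ·
  (4,6): δ = 64.86°  ✓
  (4,7): δ = 16.51°  ✓
  (5,6): δ = 122.84°  ·
  (5,7): δ = 74.49°  ·
  (6,7): δ = 131.65°  ·
antipodal pairs: 14

count = 14; pairs: (0,3), (0,4), (0,5), (1,4), (1,5), (1,6), (2,5), (2,6), (2,7), (3,5), (3,6), (3,7), (4,6), (4,7)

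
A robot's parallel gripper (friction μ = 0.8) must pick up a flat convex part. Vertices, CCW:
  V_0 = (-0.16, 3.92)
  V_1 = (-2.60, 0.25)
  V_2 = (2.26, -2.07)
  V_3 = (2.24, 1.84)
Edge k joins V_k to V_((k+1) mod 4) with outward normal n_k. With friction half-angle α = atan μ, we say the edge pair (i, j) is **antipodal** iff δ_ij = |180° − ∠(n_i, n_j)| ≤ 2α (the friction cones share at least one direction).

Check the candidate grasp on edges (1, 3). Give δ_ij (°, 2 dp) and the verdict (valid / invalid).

δ = 15.40°, valid

α = atan 0.8 = 38.66°;  2α = 77.32°
edge 1: e_1 = (+4.86, -2.32);  n_1 = (-0.4308, -0.9024)
edge 3: e_3 = (-2.40, +2.08);  n_3 = (+0.6549, +0.7557)
∠(n_1, n_3) = 164.60°
δ = |180° − 164.60°| = 15.40°
15.40° ≤ 2α = 77.32°  →  valid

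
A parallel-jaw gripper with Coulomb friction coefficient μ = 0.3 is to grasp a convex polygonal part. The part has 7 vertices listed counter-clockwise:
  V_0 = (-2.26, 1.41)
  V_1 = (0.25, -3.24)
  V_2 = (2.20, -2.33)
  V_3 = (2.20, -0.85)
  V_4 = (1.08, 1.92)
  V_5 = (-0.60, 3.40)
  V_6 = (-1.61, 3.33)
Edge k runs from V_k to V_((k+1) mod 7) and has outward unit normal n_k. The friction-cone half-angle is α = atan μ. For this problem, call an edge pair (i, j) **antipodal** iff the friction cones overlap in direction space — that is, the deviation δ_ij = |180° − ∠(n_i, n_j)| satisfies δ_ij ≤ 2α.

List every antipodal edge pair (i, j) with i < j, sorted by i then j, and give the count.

α = atan 0.3 = 16.70°;  2α = 33.40°
n_0 = (-0.8800, -0.4750)
n_1 = (+0.4229, -0.9062)
n_2 = (+1.0000, -0.0000)
n_3 = (+0.9271, +0.3749)
n_4 = (+0.6610, +0.7504)
n_5 = (-0.0691, +0.9976)
n_6 = (-0.9472, +0.3207)
  (0,1): δ = 93.34°  ·
  (0,2): δ = 28.36°  ✓
  (0,3): δ = 6.34°  ✓
  (0,4): δ = 20.26°  ✓
  (0,5): δ = 65.61°  ·
  (0,6): δ = 132.94°  ·
  (1,2): δ = 115.02°  ·
  (1,3): δ = 93.00°  ·
  (1,4): δ = 66.40°  ·
  (1,5): δ = 21.05°  ✓
  (1,6): δ = 46.28°  ·
  (2,3): δ = 157.98°  ·
  (2,4): δ = 131.38°  ·
  (2,5): δ = 86.04°  ·
  (2,6): δ = 18.70°  ✓
  (3,4): δ = 153.39°  ·
  (3,5): δ = 108.05°  ·
  (3,6): δ = 40.72°  ·
  (4,5): δ = 134.66°  ·
  (4,6): δ = 67.32°  ·
  (5,6): δ = 112.67°  ·
antipodal pairs: 5

count = 5; pairs: (0,2), (0,3), (0,4), (1,5), (2,6)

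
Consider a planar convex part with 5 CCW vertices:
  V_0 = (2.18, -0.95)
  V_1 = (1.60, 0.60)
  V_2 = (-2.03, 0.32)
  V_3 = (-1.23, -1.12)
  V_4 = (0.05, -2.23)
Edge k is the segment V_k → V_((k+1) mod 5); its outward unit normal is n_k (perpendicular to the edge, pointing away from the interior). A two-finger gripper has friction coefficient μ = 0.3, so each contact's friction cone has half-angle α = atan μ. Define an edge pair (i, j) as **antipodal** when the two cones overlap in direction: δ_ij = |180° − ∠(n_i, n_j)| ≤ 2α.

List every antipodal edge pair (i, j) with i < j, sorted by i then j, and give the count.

count = 3; pairs: (0,2), (0,3), (1,4)

α = atan 0.3 = 16.70°;  2α = 33.40°
n_0 = (+0.9366, +0.3505)
n_1 = (-0.0769, +0.9970)
n_2 = (-0.8742, -0.4856)
n_3 = (-0.6552, -0.7555)
n_4 = (+0.5151, -0.8571)
  (0,1): δ = 106.10°  ·
  (0,2): δ = 8.54°  ✓
  (0,3): δ = 28.55°  ✓
  (0,4): δ = 100.49°  ·
  (1,2): δ = 65.36°  ·
  (1,3): δ = 45.34°  ·
  (1,4): δ = 26.59°  ✓
  (2,3): δ = 159.99°  ·
  (2,4): δ = 88.05°  ·
  (3,4): δ = 108.07°  ·
antipodal pairs: 3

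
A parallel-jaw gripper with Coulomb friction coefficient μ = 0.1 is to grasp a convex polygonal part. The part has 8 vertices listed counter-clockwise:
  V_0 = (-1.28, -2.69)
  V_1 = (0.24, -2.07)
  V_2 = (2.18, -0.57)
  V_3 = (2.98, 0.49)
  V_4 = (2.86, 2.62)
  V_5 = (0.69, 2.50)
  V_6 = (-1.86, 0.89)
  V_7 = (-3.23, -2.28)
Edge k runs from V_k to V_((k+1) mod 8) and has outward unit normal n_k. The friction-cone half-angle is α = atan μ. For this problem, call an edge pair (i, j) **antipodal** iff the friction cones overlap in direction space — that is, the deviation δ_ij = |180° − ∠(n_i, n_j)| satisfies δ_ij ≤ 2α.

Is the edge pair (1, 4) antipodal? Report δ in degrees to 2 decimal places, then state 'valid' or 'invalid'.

α = atan 0.1 = 5.71°;  2α = 11.42°
edge 1: e_1 = (+1.94, +1.50);  n_1 = (+0.6117, -0.7911)
edge 4: e_4 = (-2.17, -0.12);  n_4 = (-0.0552, +0.9985)
∠(n_1, n_4) = 145.45°
δ = |180° − 145.45°| = 34.55°
34.55° > 2α = 11.42°  →  invalid

δ = 34.55°, invalid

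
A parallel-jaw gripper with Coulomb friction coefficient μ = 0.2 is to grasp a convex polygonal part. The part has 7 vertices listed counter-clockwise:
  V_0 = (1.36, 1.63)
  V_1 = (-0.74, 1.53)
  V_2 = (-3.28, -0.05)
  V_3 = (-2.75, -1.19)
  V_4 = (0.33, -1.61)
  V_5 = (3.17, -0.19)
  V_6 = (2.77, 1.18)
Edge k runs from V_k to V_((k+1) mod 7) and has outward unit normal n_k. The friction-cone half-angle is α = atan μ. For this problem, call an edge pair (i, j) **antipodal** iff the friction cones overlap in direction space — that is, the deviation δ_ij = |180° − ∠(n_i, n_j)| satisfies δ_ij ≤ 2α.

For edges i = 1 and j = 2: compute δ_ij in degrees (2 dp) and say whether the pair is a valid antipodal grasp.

δ = 96.95°, invalid

α = atan 0.2 = 11.31°;  2α = 22.62°
edge 1: e_1 = (-2.54, -1.58);  n_1 = (-0.5282, +0.8491)
edge 2: e_2 = (+0.53, -1.14);  n_2 = (-0.9068, -0.4216)
∠(n_1, n_2) = 83.05°
δ = |180° − 83.05°| = 96.95°
96.95° > 2α = 22.62°  →  invalid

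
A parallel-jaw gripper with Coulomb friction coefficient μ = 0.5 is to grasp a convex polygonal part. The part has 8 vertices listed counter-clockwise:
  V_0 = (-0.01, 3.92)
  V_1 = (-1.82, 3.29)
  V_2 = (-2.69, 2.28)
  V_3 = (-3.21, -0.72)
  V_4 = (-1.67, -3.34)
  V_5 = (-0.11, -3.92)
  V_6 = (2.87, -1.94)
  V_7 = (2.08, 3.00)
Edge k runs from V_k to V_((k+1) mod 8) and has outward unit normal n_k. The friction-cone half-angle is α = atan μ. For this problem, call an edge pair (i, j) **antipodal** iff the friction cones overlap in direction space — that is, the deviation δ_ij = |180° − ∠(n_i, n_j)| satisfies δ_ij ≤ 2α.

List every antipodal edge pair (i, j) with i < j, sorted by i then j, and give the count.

α = atan 0.5 = 26.57°;  2α = 53.13°
n_0 = (-0.3287, +0.9444)
n_1 = (-0.7577, +0.6526)
n_2 = (-0.9853, +0.1708)
n_3 = (-0.8621, -0.5067)
n_4 = (-0.3485, -0.9373)
n_5 = (+0.5534, -0.8329)
n_6 = (+0.9875, +0.1579)
n_7 = (+0.4029, +0.9153)
  (0,1): δ = 149.93°  ·
  (0,2): δ = 119.02°  ·
  (0,3): δ = 78.74°  ·
  (0,4): δ = 39.59°  ✓
  (0,5): δ = 14.41°  ✓
  (0,6): δ = 79.89°  ·
  (0,7): δ = 137.05°  ·
  (1,2): δ = 149.09°  ·
  (1,3): δ = 108.81°  ·
  (1,4): δ = 69.65°  ·
  (1,5): δ = 15.66°  ✓
  (1,6): δ = 49.83°  ✓
  (1,7): δ = 106.98°  ·
  (2,3): δ = 139.72°  ·
  (2,4): δ = 100.56°  ·
  (2,5): δ = 46.57°  ✓
  (2,6): δ = 18.92°  ✓
  (2,7): δ = 76.07°  ·
  (3,4): δ = 140.84°  ·
  (3,5): δ = 86.85°  ·
  (3,6): δ = 21.36°  ✓
  (3,7): δ = 35.79°  ✓
  (4,5): δ = 126.00°  ·
  (4,6): δ = 60.52°  ·
  (4,7): δ = 3.36°  ✓
  (5,6): δ = 114.52°  ·
  (5,7): δ = 57.36°  ·
  (6,7): δ = 122.84°  ·
antipodal pairs: 9

count = 9; pairs: (0,4), (0,5), (1,5), (1,6), (2,5), (2,6), (3,6), (3,7), (4,7)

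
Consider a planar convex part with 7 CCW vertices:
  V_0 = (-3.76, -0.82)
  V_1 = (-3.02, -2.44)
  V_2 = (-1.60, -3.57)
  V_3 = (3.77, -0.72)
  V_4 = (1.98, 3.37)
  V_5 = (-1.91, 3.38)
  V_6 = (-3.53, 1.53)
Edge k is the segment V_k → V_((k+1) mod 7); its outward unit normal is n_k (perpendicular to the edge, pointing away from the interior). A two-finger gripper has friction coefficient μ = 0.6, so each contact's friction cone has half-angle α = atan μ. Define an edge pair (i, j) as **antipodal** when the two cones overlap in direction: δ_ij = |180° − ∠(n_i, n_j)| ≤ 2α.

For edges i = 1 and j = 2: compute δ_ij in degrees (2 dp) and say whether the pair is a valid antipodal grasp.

δ = 113.53°, invalid

α = atan 0.6 = 30.96°;  2α = 61.93°
edge 1: e_1 = (+1.42, -1.13);  n_1 = (-0.6227, -0.7825)
edge 2: e_2 = (+5.37, +2.85);  n_2 = (+0.4688, -0.8833)
∠(n_1, n_2) = 66.47°
δ = |180° − 66.47°| = 113.53°
113.53° > 2α = 61.93°  →  invalid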